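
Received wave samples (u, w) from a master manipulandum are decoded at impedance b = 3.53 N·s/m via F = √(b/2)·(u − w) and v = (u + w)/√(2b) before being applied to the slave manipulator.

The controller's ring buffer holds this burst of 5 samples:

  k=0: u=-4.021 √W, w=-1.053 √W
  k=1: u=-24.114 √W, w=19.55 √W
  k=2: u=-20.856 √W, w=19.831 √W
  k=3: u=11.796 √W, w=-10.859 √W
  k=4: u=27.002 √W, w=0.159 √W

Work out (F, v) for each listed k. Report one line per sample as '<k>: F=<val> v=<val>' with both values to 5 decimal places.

k=0: u−w=-2.96800, u+w=-5.07400; √(b/2)=1.32853, √(2b)=2.65707; F=1.32853×(-2.968)=-3.94309, v=-5.07400/2.65707=-1.90963
k=1: u−w=-43.66400, u+w=-4.56400; √(b/2)=1.32853, √(2b)=2.65707; F=1.32853×(-43.664)=-58.00907, v=-4.56400/2.65707=-1.71768
k=2: u−w=-40.68700, u+w=-1.02500; √(b/2)=1.32853, √(2b)=2.65707; F=1.32853×(-40.687)=-54.05402, v=-1.02500/2.65707=-0.38576
k=3: u−w=22.65500, u+w=0.93700; √(b/2)=1.32853, √(2b)=2.65707; F=1.32853×22.655=30.09792, v=0.93700/2.65707=0.35264
k=4: u−w=26.84300, u+w=27.16100; √(b/2)=1.32853, √(2b)=2.65707; F=1.32853×26.843=35.66181, v=27.16100/2.65707=10.22218

0: F=-3.94309 v=-1.90963
1: F=-58.00907 v=-1.71768
2: F=-54.05402 v=-0.38576
3: F=30.09792 v=0.35264
4: F=35.66181 v=10.22218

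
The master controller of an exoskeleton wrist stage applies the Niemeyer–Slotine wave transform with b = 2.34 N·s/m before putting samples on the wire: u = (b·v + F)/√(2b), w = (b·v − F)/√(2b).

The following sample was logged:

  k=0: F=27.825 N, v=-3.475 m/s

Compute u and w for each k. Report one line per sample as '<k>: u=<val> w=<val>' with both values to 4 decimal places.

0: u=9.1033 w=-16.6209

k=0: b·v=2.34×(-3.475)=-8.1315; √(2b)=2.1633; u=(-8.1315+27.825)/2.1633=9.1033, w=(-8.1315−27.825)/2.1633=-16.6209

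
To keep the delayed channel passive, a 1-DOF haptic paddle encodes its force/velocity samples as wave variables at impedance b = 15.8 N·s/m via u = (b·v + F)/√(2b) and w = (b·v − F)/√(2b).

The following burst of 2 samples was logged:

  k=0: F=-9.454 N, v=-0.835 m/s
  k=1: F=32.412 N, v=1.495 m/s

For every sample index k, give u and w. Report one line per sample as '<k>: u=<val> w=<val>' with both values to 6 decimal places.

0: u=-4.028721 w=-0.665138
1: u=9.967823 w=-1.563849

k=0: b·v=15.8×(-0.835)=-13.193000; √(2b)=5.621388; u=(-13.193000+(-9.454))/5.621388=-4.028721, w=(-13.193000−(-9.454))/5.621388=-0.665138
k=1: b·v=15.8×1.495=23.621000; √(2b)=5.621388; u=(23.621000+32.412)/5.621388=9.967823, w=(23.621000−32.412)/5.621388=-1.563849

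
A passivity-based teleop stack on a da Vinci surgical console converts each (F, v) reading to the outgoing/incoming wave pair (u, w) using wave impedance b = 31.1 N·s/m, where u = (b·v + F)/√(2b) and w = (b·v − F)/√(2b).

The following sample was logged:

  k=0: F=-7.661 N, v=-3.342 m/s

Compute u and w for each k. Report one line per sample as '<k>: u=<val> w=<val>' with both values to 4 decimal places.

0: u=-14.1501 w=-12.2073

k=0: b·v=31.1×(-3.342)=-103.9362; √(2b)=7.8867; u=(-103.9362+(-7.661))/7.8867=-14.1501, w=(-103.9362−(-7.661))/7.8867=-12.2073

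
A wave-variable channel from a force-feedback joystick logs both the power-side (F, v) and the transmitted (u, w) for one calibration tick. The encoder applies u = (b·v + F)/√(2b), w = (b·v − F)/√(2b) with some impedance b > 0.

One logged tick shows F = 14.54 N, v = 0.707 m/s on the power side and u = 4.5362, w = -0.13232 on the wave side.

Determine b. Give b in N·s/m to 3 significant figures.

u + w = 4.40388;  u + w = √(2b)·v, so √(2b) = 4.40388/0.707 = 6.22897.
b = (√(2b))²/2 = 38.80004/2 = 19.40002.
(Check via u − w = 2F/√(2b): u − w = 4.66852, 2F/√(2b) = 4.66851.)

b = 19.4 N·s/m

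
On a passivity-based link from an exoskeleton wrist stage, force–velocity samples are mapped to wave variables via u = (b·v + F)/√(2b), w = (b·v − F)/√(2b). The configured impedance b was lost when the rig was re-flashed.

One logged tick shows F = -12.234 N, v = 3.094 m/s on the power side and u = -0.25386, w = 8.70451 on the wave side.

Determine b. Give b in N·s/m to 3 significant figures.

b = 3.73 N·s/m

u + w = 8.4507;  u + w = √(2b)·v, so √(2b) = 8.4507/3.094 = 2.7313.
b = (√(2b))²/2 = 7.4600/2 = 3.7300.
(Check via u − w = 2F/√(2b): u − w = -8.9584, 2F/√(2b) = -8.9584.)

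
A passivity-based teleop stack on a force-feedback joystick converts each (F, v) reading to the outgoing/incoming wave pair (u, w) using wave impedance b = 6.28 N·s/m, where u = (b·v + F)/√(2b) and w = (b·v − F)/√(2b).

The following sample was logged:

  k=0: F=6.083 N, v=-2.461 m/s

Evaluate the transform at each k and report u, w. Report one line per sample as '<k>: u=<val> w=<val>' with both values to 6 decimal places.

k=0: b·v=6.28×(-2.461)=-15.455080; √(2b)=3.544009; u=(-15.455080+6.083)/3.544009=-2.644485, w=(-15.455080−6.083)/3.544009=-6.077321

0: u=-2.644485 w=-6.077321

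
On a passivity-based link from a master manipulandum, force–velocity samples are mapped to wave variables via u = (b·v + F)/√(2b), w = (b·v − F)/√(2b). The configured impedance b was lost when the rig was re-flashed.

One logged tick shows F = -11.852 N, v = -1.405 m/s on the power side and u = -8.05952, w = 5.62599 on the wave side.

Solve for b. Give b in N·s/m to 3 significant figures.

b = 1.5 N·s/m

u + w = -2.43353;  u + w = √(2b)·v, so √(2b) = -2.43353/(-1.405) = 1.73205.
b = (√(2b))²/2 = 3.00000/2 = 1.50000.
(Check via u − w = 2F/√(2b): u − w = -13.68551, 2F/√(2b) = -13.68552.)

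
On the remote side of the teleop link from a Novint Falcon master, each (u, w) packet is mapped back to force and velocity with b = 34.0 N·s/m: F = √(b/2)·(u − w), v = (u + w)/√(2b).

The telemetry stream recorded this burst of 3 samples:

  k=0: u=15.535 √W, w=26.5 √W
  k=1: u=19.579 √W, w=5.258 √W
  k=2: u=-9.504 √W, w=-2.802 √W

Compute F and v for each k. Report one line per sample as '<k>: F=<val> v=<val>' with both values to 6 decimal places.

k=0: u−w=-10.965000, u+w=42.035000; √(b/2)=4.123106, √(2b)=8.246211; F=4.123106×(-10.965)=-45.209853, v=42.035000/8.246211=5.097492
k=1: u−w=14.321000, u+w=24.837000; √(b/2)=4.123106, √(2b)=8.246211; F=4.123106×14.321=59.046996, v=24.837000/8.246211=3.011929
k=2: u−w=-6.702000, u+w=-12.306000; √(b/2)=4.123106, √(2b)=8.246211; F=4.123106×(-6.702)=-27.633054, v=-12.306000/8.246211=-1.492322

0: F=-45.209853 v=5.097492
1: F=59.046996 v=3.011929
2: F=-27.633054 v=-1.492322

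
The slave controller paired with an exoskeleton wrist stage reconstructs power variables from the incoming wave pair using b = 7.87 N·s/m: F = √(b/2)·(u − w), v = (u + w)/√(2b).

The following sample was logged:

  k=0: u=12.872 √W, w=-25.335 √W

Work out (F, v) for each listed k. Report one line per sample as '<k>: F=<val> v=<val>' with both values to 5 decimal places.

0: F=75.79059 v=-3.14138

k=0: u−w=38.20700, u+w=-12.46300; √(b/2)=1.98368, √(2b)=3.96737; F=1.98368×38.207=75.79059, v=-12.46300/3.96737=-3.14138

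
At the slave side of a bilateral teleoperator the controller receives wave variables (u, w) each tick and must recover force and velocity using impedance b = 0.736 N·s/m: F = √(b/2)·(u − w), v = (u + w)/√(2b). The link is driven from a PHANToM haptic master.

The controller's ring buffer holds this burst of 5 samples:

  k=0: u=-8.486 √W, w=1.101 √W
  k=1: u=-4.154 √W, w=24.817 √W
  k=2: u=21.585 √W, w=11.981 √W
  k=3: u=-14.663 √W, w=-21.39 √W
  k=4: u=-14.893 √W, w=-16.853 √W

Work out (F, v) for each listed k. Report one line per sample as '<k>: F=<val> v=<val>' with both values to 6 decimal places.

k=0: u−w=-9.587000, u+w=-7.385000; √(b/2)=0.606630, √(2b)=1.213260; F=0.606630×(-9.587)=-5.815762, v=-7.385000/1.213260=-6.086906
k=1: u−w=-28.971000, u+w=20.663000; √(b/2)=0.606630, √(2b)=1.213260; F=0.606630×(-28.971)=-17.574679, v=20.663000/1.213260=17.030973
k=2: u−w=9.604000, u+w=33.566000; √(b/2)=0.606630, √(2b)=1.213260; F=0.606630×9.604=5.826075, v=33.566000/1.213260=27.665956
k=3: u−w=6.727000, u+w=-36.053000; √(b/2)=0.606630, √(2b)=1.213260; F=0.606630×6.727=4.080800, v=-36.053000/1.213260=-29.715805
k=4: u−w=1.960000, u+w=-31.746000; √(b/2)=0.606630, √(2b)=1.213260; F=0.606630×1.96=1.188995, v=-31.746000/1.213260=-26.165866

0: F=-5.815762 v=-6.086906
1: F=-17.574679 v=17.030973
2: F=5.826075 v=27.665956
3: F=4.080800 v=-29.715805
4: F=1.188995 v=-26.165866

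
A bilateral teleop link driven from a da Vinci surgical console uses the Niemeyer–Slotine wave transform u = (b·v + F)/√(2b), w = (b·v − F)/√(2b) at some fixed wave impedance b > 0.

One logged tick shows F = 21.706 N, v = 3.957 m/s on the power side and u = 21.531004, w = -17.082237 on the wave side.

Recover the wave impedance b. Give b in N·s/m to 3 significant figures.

u + w = 4.448767;  u + w = √(2b)·v, so √(2b) = 4.448767/3.957 = 1.124278.
b = (√(2b))²/2 = 1.264000/2 = 0.632000.
(Check via u − w = 2F/√(2b): u − w = 38.613241, 2F/√(2b) = 38.613235.)

b = 0.632 N·s/m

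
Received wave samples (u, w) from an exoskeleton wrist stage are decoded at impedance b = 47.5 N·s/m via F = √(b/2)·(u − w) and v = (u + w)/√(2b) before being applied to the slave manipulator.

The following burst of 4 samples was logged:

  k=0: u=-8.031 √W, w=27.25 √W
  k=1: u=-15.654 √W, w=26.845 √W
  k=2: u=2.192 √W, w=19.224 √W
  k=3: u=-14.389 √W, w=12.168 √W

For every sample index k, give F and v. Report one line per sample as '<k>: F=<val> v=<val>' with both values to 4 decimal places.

k=0: u−w=-35.2810, u+w=19.2190; √(b/2)=4.8734, √(2b)=9.7468; F=4.8734×(-35.281)=-171.9383, v=19.2190/9.7468=1.9718
k=1: u−w=-42.4990, u+w=11.1910; √(b/2)=4.8734, √(2b)=9.7468; F=4.8734×(-42.499)=-207.1145, v=11.1910/9.7468=1.1482
k=2: u−w=-17.0320, u+w=21.4160; √(b/2)=4.8734, √(2b)=9.7468; F=4.8734×(-17.032)=-83.0037, v=21.4160/9.7468=2.1972
k=3: u−w=-26.5570, u+w=-2.2210; √(b/2)=4.8734, √(2b)=9.7468; F=4.8734×(-26.557)=-129.4228, v=-2.2210/9.7468=-0.2279

0: F=-171.9383 v=1.9718
1: F=-207.1145 v=1.1482
2: F=-83.0037 v=2.1972
3: F=-129.4228 v=-0.2279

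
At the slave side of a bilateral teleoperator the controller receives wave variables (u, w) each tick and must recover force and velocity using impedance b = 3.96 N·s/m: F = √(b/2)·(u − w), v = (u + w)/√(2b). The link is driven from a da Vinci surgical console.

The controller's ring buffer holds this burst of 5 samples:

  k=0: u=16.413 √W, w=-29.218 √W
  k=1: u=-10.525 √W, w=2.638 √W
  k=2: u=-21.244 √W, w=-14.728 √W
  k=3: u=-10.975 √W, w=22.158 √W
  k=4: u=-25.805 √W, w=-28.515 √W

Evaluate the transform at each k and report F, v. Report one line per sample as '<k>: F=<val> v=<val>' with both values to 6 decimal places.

k=0: u−w=45.631000, u+w=-12.805000; √(b/2)=1.407125, √(2b)=2.814249; F=1.407125×45.631=64.208508, v=-12.805000/2.814249=-4.550059
k=1: u−w=-13.163000, u+w=-7.887000; √(b/2)=1.407125, √(2b)=2.814249; F=1.407125×(-13.163)=-18.521983, v=-7.887000/2.814249=-2.802523
k=2: u−w=-6.516000, u+w=-35.972000; √(b/2)=1.407125, √(2b)=2.814249; F=1.407125×(-6.516)=-9.168825, v=-35.972000/2.814249=-12.782094
k=3: u−w=-33.133000, u+w=11.183000; √(b/2)=1.407125, √(2b)=2.814249; F=1.407125×(-33.133)=-46.622264, v=11.183000/2.814249=3.973706
k=4: u−w=2.710000, u+w=-54.320000; √(b/2)=1.407125, √(2b)=2.814249; F=1.407125×2.71=3.813308, v=-54.320000/2.814249=-19.301772

0: F=64.208508 v=-4.550059
1: F=-18.521983 v=-2.802523
2: F=-9.168825 v=-12.782094
3: F=-46.622264 v=3.973706
4: F=3.813308 v=-19.301772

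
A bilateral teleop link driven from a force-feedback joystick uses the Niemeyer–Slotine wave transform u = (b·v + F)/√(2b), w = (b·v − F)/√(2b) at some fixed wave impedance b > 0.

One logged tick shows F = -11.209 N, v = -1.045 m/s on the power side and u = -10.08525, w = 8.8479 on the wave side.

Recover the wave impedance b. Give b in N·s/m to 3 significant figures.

u + w = -1.23735;  u + w = √(2b)·v, so √(2b) = -1.23735/(-1.045) = 1.18407.
b = (√(2b))²/2 = 1.40201/2 = 0.70101.
(Check via u − w = 2F/√(2b): u − w = -18.93315, 2F/√(2b) = -18.93305.)

b = 0.701 N·s/m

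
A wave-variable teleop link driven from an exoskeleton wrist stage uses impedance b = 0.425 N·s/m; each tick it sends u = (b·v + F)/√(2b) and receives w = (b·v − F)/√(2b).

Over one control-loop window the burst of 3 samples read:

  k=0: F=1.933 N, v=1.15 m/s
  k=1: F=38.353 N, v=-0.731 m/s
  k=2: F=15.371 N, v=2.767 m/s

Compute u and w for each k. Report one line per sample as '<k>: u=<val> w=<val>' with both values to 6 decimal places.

k=0: b·v=0.425×1.15=0.488750; √(2b)=0.921954; u=(0.488750+1.933)/0.921954=2.626757, w=(0.488750−1.933)/0.921954=-1.566509
k=1: b·v=0.425×(-0.731)=-0.310675; √(2b)=0.921954; u=(-0.310675+38.353)/0.921954=41.262695, w=(-0.310675−38.353)/0.921954=-41.936644
k=2: b·v=0.425×2.767=1.175975; √(2b)=0.921954; u=(1.175975+15.371)/0.921954=17.947714, w=(1.175975−15.371)/0.921954=-15.396666

0: u=2.626757 w=-1.566509
1: u=41.262695 w=-41.936644
2: u=17.947714 w=-15.396666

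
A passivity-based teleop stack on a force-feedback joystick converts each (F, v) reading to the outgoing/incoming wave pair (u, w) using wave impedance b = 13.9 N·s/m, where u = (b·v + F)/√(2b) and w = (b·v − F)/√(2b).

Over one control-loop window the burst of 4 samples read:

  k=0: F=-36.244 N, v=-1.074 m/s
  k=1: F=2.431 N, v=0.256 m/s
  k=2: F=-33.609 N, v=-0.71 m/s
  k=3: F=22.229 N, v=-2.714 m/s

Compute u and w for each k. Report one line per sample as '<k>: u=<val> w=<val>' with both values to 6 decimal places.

0: u=-9.705437 w=4.042696
1: u=1.135954 w=0.213824
2: u=-8.246073 w=4.502548
3: u=-2.938908 w=-11.370848

k=0: b·v=13.9×(-1.074)=-14.928600; √(2b)=5.272571; u=(-14.928600+(-36.244))/5.272571=-9.705437, w=(-14.928600−(-36.244))/5.272571=4.042696
k=1: b·v=13.9×0.256=3.558400; √(2b)=5.272571; u=(3.558400+2.431)/5.272571=1.135954, w=(3.558400−2.431)/5.272571=0.213824
k=2: b·v=13.9×(-0.71)=-9.869000; √(2b)=5.272571; u=(-9.869000+(-33.609))/5.272571=-8.246073, w=(-9.869000−(-33.609))/5.272571=4.502548
k=3: b·v=13.9×(-2.714)=-37.724600; √(2b)=5.272571; u=(-37.724600+22.229)/5.272571=-2.938908, w=(-37.724600−22.229)/5.272571=-11.370848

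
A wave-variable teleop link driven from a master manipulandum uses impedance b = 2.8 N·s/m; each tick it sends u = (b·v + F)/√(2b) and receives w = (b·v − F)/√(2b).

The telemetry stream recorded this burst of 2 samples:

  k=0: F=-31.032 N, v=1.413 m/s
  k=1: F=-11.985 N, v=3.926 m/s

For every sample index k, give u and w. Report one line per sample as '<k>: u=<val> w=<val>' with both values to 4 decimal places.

k=0: b·v=2.8×1.413=3.9564; √(2b)=2.3664; u=(3.9564+(-31.032))/2.3664=-11.4415, w=(3.9564−(-31.032))/2.3664=14.7853
k=1: b·v=2.8×3.926=10.9928; √(2b)=2.3664; u=(10.9928+(-11.985))/2.3664=-0.4193, w=(10.9928−(-11.985))/2.3664=9.7099

0: u=-11.4415 w=14.7853
1: u=-0.4193 w=9.7099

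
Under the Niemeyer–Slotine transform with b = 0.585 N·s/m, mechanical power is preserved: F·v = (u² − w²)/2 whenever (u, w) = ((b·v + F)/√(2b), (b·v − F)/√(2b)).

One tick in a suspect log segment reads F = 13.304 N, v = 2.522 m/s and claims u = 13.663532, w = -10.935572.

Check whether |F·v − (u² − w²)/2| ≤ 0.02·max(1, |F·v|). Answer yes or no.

F·v = 13.304×2.522 = 33.552688 W.
(u² − w²)/2 = (186.692107 − 119.586735)/2 = 33.552686 W.
|Δ| = 0.000002;  2% of max(1, |F·v|) = 0.671054.

yes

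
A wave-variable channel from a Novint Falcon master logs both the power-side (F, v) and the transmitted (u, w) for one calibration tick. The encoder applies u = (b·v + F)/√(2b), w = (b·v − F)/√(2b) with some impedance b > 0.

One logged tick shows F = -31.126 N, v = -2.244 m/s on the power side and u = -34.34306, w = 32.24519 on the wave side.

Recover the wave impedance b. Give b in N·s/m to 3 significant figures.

b = 0.437 N·s/m

u + w = -2.0979;  u + w = √(2b)·v, so √(2b) = -2.0979/(-2.244) = 0.9349.
b = (√(2b))²/2 = 0.8740/2 = 0.4370.
(Check via u − w = 2F/√(2b): u − w = -66.5883, 2F/√(2b) = -66.5882.)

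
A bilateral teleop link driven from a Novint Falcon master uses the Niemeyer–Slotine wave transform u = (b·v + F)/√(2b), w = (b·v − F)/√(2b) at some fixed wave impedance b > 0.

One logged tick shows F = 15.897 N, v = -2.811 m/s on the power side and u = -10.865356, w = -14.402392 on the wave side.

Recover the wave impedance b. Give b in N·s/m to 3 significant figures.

u + w = -25.267748;  u + w = √(2b)·v, so √(2b) = -25.267748/(-2.811) = 8.988882.
b = (√(2b))²/2 = 80.800004/2 = 40.400002.
(Check via u − w = 2F/√(2b): u − w = 3.537036, 2F/√(2b) = 3.537036.)

b = 40.4 N·s/m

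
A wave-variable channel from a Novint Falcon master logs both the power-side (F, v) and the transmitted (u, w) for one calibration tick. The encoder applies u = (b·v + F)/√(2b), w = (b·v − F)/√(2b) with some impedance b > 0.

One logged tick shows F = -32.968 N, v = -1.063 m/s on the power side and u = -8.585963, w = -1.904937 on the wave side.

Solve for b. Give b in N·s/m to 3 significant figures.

u + w = -10.490900;  u + w = √(2b)·v, so √(2b) = -10.490900/(-1.063) = 9.869144.
b = (√(2b))²/2 = 97.400002/2 = 48.700001.
(Check via u − w = 2F/√(2b): u − w = -6.681026, 2F/√(2b) = -6.681025.)

b = 48.7 N·s/m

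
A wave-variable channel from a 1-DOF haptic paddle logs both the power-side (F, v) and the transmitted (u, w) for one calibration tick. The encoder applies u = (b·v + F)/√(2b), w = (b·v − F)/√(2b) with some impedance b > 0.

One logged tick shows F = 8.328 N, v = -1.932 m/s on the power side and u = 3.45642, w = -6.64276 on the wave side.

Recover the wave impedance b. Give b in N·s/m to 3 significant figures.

u + w = -3.1863;  u + w = √(2b)·v, so √(2b) = -3.1863/(-1.932) = 1.6492.
b = (√(2b))²/2 = 2.7200/2 = 1.3600.
(Check via u − w = 2F/√(2b): u − w = 10.0992, 2F/√(2b) = 10.0992.)

b = 1.36 N·s/m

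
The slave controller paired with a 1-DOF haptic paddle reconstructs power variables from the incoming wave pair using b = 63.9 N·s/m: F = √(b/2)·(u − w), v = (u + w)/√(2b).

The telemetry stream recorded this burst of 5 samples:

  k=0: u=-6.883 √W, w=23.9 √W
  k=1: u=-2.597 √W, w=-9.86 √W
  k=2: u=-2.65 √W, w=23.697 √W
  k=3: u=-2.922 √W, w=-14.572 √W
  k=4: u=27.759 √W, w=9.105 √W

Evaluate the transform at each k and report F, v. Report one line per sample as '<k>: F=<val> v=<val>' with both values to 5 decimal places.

0: F=-173.99885 v=1.50528
1: F=41.05362 v=-1.10191
2: F=-148.92466 v=1.86176
3: F=65.85085 v=-1.54748
4: F=105.44049 v=3.26090

k=0: u−w=-30.78300, u+w=17.01700; √(b/2)=5.65243, √(2b)=11.30487; F=5.65243×(-30.783)=-173.99885, v=17.01700/11.30487=1.50528
k=1: u−w=7.26300, u+w=-12.45700; √(b/2)=5.65243, √(2b)=11.30487; F=5.65243×7.263=41.05362, v=-12.45700/11.30487=-1.10191
k=2: u−w=-26.34700, u+w=21.04700; √(b/2)=5.65243, √(2b)=11.30487; F=5.65243×(-26.347)=-148.92466, v=21.04700/11.30487=1.86176
k=3: u−w=11.65000, u+w=-17.49400; √(b/2)=5.65243, √(2b)=11.30487; F=5.65243×11.65=65.85085, v=-17.49400/11.30487=-1.54748
k=4: u−w=18.65400, u+w=36.86400; √(b/2)=5.65243, √(2b)=11.30487; F=5.65243×18.654=105.44049, v=36.86400/11.30487=3.26090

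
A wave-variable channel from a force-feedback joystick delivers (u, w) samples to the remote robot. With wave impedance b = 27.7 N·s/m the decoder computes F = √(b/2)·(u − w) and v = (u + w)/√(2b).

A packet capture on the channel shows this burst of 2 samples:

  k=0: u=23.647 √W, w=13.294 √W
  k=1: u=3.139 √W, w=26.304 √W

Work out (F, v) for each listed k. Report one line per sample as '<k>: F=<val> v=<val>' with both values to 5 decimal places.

0: F=38.52930 v=4.96311
1: F=-86.20991 v=3.95573

k=0: u−w=10.35300, u+w=36.94100; √(b/2)=3.72156, √(2b)=7.44312; F=3.72156×10.353=38.52930, v=36.94100/7.44312=4.96311
k=1: u−w=-23.16500, u+w=29.44300; √(b/2)=3.72156, √(2b)=7.44312; F=3.72156×(-23.165)=-86.20991, v=29.44300/7.44312=3.95573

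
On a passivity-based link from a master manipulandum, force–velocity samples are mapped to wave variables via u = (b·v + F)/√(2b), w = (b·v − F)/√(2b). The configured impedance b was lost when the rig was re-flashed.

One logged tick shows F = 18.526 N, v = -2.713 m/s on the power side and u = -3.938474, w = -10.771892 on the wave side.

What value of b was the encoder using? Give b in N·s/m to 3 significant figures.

u + w = -14.710366;  u + w = √(2b)·v, so √(2b) = -14.710366/(-2.713) = 5.422177.
b = (√(2b))²/2 = 29.400003/2 = 14.700001.
(Check via u − w = 2F/√(2b): u − w = 6.833418, 2F/√(2b) = 6.833418.)

b = 14.7 N·s/m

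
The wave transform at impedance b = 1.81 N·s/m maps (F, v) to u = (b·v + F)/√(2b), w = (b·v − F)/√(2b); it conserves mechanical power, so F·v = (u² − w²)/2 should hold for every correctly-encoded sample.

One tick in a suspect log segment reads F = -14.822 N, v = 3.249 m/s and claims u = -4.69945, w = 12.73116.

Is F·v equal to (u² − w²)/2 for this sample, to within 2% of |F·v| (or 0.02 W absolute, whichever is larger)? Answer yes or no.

no

F·v = (-14.822)×3.249 = -48.15668 W.
(u² − w²)/2 = (22.08483 − 162.08243)/2 = -69.99880 W.
|Δ| = 21.84212;  2% of max(1, |F·v|) = 0.96313.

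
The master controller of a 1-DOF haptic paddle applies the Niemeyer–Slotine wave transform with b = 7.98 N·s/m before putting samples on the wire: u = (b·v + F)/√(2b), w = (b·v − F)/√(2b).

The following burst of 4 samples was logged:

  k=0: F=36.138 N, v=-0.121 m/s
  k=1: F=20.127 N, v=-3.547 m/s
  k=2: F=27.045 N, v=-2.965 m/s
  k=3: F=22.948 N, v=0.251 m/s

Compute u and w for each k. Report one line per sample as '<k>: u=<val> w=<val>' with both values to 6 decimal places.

0: u=8.804117 w=-9.287512
1: u=-2.047075 w=-12.123178
2: u=0.847135 w=-12.692300
3: u=6.245557 w=-5.242813

k=0: b·v=7.98×(-0.121)=-0.965580; √(2b)=3.994997; u=(-0.965580+36.138)/3.994997=8.804117, w=(-0.965580−36.138)/3.994997=-9.287512
k=1: b·v=7.98×(-3.547)=-28.305060; √(2b)=3.994997; u=(-28.305060+20.127)/3.994997=-2.047075, w=(-28.305060−20.127)/3.994997=-12.123178
k=2: b·v=7.98×(-2.965)=-23.660700; √(2b)=3.994997; u=(-23.660700+27.045)/3.994997=0.847135, w=(-23.660700−27.045)/3.994997=-12.692300
k=3: b·v=7.98×0.251=2.002980; √(2b)=3.994997; u=(2.002980+22.948)/3.994997=6.245557, w=(2.002980−22.948)/3.994997=-5.242813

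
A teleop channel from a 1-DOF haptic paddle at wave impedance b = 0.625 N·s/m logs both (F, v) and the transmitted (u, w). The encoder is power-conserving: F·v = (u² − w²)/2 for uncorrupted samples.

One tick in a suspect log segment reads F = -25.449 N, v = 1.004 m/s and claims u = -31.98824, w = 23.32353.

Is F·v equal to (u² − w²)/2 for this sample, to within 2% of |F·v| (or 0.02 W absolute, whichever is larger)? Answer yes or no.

no

F·v = (-25.449)×1.004 = -25.5508 W.
(u² − w²)/2 = (1023.2475 − 543.9871)/2 = 239.6302 W.
|Δ| = 265.1810;  2% of max(1, |F·v|) = 0.5110.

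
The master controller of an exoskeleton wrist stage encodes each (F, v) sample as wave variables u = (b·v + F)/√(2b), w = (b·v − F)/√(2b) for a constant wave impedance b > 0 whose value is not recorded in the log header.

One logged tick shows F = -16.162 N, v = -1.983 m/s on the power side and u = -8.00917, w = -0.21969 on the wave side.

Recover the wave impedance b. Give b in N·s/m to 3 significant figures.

b = 8.61 N·s/m

u + w = -8.2289;  u + w = √(2b)·v, so √(2b) = -8.2289/(-1.983) = 4.1497.
b = (√(2b))²/2 = 17.2200/2 = 8.6100.
(Check via u − w = 2F/√(2b): u − w = -7.7895, 2F/√(2b) = -7.7895.)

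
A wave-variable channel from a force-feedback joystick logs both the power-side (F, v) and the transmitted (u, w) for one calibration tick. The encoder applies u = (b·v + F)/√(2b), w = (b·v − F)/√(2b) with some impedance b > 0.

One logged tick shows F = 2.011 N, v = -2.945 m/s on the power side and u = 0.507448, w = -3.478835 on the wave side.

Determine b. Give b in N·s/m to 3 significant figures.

u + w = -2.971387;  u + w = √(2b)·v, so √(2b) = -2.971387/(-2.945) = 1.008960.
b = (√(2b))²/2 = 1.018000/2 = 0.509000.
(Check via u − w = 2F/√(2b): u − w = 3.986283, 2F/√(2b) = 3.986283.)

b = 0.509 N·s/m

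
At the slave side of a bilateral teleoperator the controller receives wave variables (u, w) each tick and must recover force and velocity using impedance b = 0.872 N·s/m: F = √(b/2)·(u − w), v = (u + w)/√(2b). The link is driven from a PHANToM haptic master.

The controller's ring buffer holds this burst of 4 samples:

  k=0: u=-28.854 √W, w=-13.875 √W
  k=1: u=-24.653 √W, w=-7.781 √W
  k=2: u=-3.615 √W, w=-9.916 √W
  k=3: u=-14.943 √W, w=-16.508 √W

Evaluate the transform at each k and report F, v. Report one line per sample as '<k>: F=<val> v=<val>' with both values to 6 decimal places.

0: F=-9.890678 v=-32.355602
1: F=-11.140632 v=-24.559938
2: F=4.160569 v=-10.246054
3: F=1.033374 v=-23.815583

k=0: u−w=-14.979000, u+w=-42.729000; √(b/2)=0.660303, √(2b)=1.320606; F=0.660303×(-14.979)=-9.890678, v=-42.729000/1.320606=-32.355602
k=1: u−w=-16.872000, u+w=-32.434000; √(b/2)=0.660303, √(2b)=1.320606; F=0.660303×(-16.872)=-11.140632, v=-32.434000/1.320606=-24.559938
k=2: u−w=6.301000, u+w=-13.531000; √(b/2)=0.660303, √(2b)=1.320606; F=0.660303×6.301=4.160569, v=-13.531000/1.320606=-10.246054
k=3: u−w=1.565000, u+w=-31.451000; √(b/2)=0.660303, √(2b)=1.320606; F=0.660303×1.565=1.033374, v=-31.451000/1.320606=-23.815583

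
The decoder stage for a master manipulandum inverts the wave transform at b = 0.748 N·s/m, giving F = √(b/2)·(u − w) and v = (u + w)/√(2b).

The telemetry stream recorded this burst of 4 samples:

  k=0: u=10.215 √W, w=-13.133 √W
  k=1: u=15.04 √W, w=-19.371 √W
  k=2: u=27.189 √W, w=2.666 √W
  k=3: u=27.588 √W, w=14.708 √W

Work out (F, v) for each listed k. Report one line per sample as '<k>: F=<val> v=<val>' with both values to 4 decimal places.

0: F=14.2786 v=-2.3857
1: F=21.0442 v=-3.5410
2: F=14.9972 v=24.4091
3: F=7.8768 v=34.5807

k=0: u−w=23.3480, u+w=-2.9180; √(b/2)=0.6116, √(2b)=1.2231; F=0.6116×23.348=14.2786, v=-2.9180/1.2231=-2.3857
k=1: u−w=34.4110, u+w=-4.3310; √(b/2)=0.6116, √(2b)=1.2231; F=0.6116×34.411=21.0442, v=-4.3310/1.2231=-3.5410
k=2: u−w=24.5230, u+w=29.8550; √(b/2)=0.6116, √(2b)=1.2231; F=0.6116×24.523=14.9972, v=29.8550/1.2231=24.4091
k=3: u−w=12.8800, u+w=42.2960; √(b/2)=0.6116, √(2b)=1.2231; F=0.6116×12.88=7.8768, v=42.2960/1.2231=34.5807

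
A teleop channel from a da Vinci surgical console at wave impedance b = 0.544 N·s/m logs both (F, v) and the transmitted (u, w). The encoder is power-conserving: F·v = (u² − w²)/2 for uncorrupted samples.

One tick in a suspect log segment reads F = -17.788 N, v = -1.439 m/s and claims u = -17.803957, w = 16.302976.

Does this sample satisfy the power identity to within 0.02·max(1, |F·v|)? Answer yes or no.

yes

F·v = (-17.788)×(-1.439) = 25.596932 W.
(u² − w²)/2 = (316.980885 − 265.787026)/2 = 25.596929 W.
|Δ| = 0.000003;  2% of max(1, |F·v|) = 0.511939.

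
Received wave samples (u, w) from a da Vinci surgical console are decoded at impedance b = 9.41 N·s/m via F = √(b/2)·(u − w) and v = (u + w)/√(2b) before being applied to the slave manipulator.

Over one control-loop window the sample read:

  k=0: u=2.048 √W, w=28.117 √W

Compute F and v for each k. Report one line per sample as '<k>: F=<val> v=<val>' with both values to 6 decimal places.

k=0: u−w=-26.069000, u+w=30.165000; √(b/2)=2.169101, √(2b)=4.338202; F=2.169101×(-26.069)=-56.546299, v=30.165000/4.338202=6.953341

0: F=-56.546299 v=6.953341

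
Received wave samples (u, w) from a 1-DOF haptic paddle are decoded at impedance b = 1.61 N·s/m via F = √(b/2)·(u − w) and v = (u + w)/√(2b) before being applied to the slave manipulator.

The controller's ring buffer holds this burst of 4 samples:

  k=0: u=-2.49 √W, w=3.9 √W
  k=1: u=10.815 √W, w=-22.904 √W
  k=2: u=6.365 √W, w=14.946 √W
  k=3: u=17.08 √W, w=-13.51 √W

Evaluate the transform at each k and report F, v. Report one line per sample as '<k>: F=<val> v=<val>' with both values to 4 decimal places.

k=0: u−w=-6.3900, u+w=1.4100; √(b/2)=0.8972, √(2b)=1.7944; F=0.8972×(-6.39)=-5.7332, v=1.4100/1.7944=0.7858
k=1: u−w=33.7190, u+w=-12.0890; √(b/2)=0.8972, √(2b)=1.7944; F=0.8972×33.719=30.2533, v=-12.0890/1.7944=-6.7369
k=2: u−w=-8.5810, u+w=21.3110; √(b/2)=0.8972, √(2b)=1.7944; F=0.8972×(-8.581)=-7.6990, v=21.3110/1.7944=11.8762
k=3: u−w=30.5900, u+w=3.5700; √(b/2)=0.8972, √(2b)=1.7944; F=0.8972×30.59=27.4459, v=3.5700/1.7944=1.9895

0: F=-5.7332 v=0.7858
1: F=30.2533 v=-6.7369
2: F=-7.6990 v=11.8762
3: F=27.4459 v=1.9895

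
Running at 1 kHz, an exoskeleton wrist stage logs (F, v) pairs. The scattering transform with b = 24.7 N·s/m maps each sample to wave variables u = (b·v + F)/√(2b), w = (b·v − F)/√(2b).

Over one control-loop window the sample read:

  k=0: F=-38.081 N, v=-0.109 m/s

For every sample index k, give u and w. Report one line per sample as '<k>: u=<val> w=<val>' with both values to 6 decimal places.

0: u=-5.801127 w=5.035019

k=0: b·v=24.7×(-0.109)=-2.692300; √(2b)=7.028513; u=(-2.692300+(-38.081))/7.028513=-5.801127, w=(-2.692300−(-38.081))/7.028513=5.035019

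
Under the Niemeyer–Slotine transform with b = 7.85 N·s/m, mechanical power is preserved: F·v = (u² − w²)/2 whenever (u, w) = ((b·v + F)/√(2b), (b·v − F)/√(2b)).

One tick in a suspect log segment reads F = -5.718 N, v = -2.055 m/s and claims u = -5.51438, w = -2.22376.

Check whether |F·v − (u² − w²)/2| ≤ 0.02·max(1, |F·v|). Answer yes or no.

F·v = (-5.718)×(-2.055) = 11.7505 W.
(u² − w²)/2 = (30.4084 − 4.9451)/2 = 12.7316 W.
|Δ| = 0.9811;  2% of max(1, |F·v|) = 0.2350.

no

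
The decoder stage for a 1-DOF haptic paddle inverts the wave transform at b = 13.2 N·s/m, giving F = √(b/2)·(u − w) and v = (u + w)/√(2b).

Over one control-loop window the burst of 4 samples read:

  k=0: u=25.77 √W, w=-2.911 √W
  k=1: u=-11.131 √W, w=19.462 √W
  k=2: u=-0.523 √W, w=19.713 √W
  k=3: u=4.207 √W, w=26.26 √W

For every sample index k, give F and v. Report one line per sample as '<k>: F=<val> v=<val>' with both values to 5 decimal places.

k=0: u−w=28.68100, u+w=22.85900; √(b/2)=2.56905, √(2b)=5.13809; F=2.56905×28.681=73.68282, v=22.85900/5.13809=4.44893
k=1: u−w=-30.59300, u+w=8.33100; √(b/2)=2.56905, √(2b)=5.13809; F=2.56905×(-30.593)=-78.59484, v=8.33100/5.13809=1.62142
k=2: u−w=-20.23600, u+w=19.19000; √(b/2)=2.56905, √(2b)=5.13809; F=2.56905×(-20.236)=-51.98723, v=19.19000/5.13809=3.73485
k=3: u−w=-22.05300, u+w=30.46700; √(b/2)=2.56905, √(2b)=5.13809; F=2.56905×(-22.053)=-56.65518, v=30.46700/5.13809=5.92963

0: F=73.68282 v=4.44893
1: F=-78.59484 v=1.62142
2: F=-51.98723 v=3.73485
3: F=-56.65518 v=5.92963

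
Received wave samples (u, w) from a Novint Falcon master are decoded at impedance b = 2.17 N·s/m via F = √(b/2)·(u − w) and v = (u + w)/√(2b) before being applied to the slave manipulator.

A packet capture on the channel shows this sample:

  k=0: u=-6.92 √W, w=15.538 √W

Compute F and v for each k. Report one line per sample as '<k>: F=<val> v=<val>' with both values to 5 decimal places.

0: F=-23.39300 v=4.13677

k=0: u−w=-22.45800, u+w=8.61800; √(b/2)=1.04163, √(2b)=2.08327; F=1.04163×(-22.458)=-23.39300, v=8.61800/2.08327=4.13677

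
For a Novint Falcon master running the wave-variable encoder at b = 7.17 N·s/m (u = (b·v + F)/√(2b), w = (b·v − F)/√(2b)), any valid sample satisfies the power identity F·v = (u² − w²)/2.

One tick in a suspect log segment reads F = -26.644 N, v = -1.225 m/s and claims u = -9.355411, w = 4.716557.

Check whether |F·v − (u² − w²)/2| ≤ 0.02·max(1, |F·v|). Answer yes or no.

yes

F·v = (-26.644)×(-1.225) = 32.638900 W.
(u² − w²)/2 = (87.523715 − 22.245910)/2 = 32.638903 W.
|Δ| = 0.000003;  2% of max(1, |F·v|) = 0.652778.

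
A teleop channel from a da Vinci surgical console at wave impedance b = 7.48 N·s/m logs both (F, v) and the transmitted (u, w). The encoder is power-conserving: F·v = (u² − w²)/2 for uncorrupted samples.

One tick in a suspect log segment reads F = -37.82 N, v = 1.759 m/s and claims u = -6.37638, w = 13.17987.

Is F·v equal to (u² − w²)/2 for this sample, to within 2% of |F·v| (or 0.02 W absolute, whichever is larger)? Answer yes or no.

yes

F·v = (-37.82)×1.759 = -66.5254 W.
(u² − w²)/2 = (40.6582 − 173.7090)/2 = -66.5254 W.
|Δ| = 0.0000;  2% of max(1, |F·v|) = 1.3305.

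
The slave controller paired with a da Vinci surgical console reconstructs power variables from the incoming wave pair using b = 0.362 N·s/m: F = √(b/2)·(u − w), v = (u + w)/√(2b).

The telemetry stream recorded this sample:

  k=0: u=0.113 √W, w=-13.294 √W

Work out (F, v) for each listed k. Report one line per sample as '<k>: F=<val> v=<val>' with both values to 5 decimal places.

0: F=5.70389 v=-15.49099

k=0: u−w=13.40700, u+w=-13.18100; √(b/2)=0.42544, √(2b)=0.85088; F=0.42544×13.407=5.70389, v=-13.18100/0.85088=-15.49099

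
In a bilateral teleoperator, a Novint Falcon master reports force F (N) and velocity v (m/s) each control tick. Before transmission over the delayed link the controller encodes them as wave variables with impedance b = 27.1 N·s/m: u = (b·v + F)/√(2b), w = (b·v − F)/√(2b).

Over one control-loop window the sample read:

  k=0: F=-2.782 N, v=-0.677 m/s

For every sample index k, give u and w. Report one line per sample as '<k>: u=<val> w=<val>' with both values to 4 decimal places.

0: u=-2.8699 w=-2.1142

k=0: b·v=27.1×(-0.677)=-18.3467; √(2b)=7.3621; u=(-18.3467+(-2.782))/7.3621=-2.8699, w=(-18.3467−(-2.782))/7.3621=-2.1142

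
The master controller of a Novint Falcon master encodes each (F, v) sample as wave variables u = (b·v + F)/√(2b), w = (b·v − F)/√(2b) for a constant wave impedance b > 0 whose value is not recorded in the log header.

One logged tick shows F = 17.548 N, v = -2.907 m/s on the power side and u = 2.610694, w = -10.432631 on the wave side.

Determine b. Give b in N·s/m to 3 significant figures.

u + w = -7.821937;  u + w = √(2b)·v, so √(2b) = -7.821937/(-2.907) = 2.690725.
b = (√(2b))²/2 = 7.240000/2 = 3.620000.
(Check via u − w = 2F/√(2b): u − w = 13.043325, 2F/√(2b) = 13.043326.)

b = 3.62 N·s/m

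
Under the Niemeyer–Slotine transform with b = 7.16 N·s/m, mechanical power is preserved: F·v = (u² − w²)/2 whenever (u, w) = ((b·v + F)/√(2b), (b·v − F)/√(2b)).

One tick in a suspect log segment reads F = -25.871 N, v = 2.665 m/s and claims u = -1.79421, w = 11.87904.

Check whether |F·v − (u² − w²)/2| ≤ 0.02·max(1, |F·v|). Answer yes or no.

yes

F·v = (-25.871)×2.665 = -68.9462 W.
(u² − w²)/2 = (3.2192 − 141.1116)/2 = -68.9462 W.
|Δ| = 0.0000;  2% of max(1, |F·v|) = 1.3789.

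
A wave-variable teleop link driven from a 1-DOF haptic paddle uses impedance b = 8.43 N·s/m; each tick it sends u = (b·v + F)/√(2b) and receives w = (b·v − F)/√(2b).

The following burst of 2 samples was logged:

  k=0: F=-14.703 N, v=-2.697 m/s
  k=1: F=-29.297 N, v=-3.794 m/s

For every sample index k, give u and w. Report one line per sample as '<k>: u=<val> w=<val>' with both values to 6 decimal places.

0: u=-9.117843 w=-1.956290
1: u=-14.924265 w=-0.654252

k=0: b·v=8.43×(-2.697)=-22.735710; √(2b)=4.106093; u=(-22.735710+(-14.703))/4.106093=-9.117843, w=(-22.735710−(-14.703))/4.106093=-1.956290
k=1: b·v=8.43×(-3.794)=-31.983420; √(2b)=4.106093; u=(-31.983420+(-29.297))/4.106093=-14.924265, w=(-31.983420−(-29.297))/4.106093=-0.654252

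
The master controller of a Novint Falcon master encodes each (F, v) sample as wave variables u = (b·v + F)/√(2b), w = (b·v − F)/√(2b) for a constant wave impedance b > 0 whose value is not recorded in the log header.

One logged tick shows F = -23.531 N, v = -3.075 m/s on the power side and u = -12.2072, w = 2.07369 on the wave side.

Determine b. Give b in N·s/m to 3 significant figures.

u + w = -10.13351;  u + w = √(2b)·v, so √(2b) = -10.13351/(-3.075) = 3.29545.
b = (√(2b))²/2 = 10.85999/2 = 5.43000.
(Check via u − w = 2F/√(2b): u − w = -14.28089, 2F/√(2b) = -14.28090.)

b = 5.43 N·s/m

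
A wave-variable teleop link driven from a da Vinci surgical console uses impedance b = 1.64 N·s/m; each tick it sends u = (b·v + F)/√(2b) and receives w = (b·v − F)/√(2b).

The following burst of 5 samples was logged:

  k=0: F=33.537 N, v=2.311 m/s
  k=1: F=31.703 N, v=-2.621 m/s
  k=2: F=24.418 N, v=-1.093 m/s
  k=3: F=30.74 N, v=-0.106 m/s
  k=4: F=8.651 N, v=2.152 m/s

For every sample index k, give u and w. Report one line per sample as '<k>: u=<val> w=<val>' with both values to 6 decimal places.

0: u=20.610410 w=-16.425011
1: u=15.131637 w=-19.878470
2: u=12.492831 w=-14.472339
3: u=16.877338 w=-17.069313
4: u=6.725435 w=-2.827997

k=0: b·v=1.64×2.311=3.790040; √(2b)=1.811077; u=(3.790040+33.537)/1.811077=20.610410, w=(3.790040−33.537)/1.811077=-16.425011
k=1: b·v=1.64×(-2.621)=-4.298440; √(2b)=1.811077; u=(-4.298440+31.703)/1.811077=15.131637, w=(-4.298440−31.703)/1.811077=-19.878470
k=2: b·v=1.64×(-1.093)=-1.792520; √(2b)=1.811077; u=(-1.792520+24.418)/1.811077=12.492831, w=(-1.792520−24.418)/1.811077=-14.472339
k=3: b·v=1.64×(-0.106)=-0.173840; √(2b)=1.811077; u=(-0.173840+30.74)/1.811077=16.877338, w=(-0.173840−30.74)/1.811077=-17.069313
k=4: b·v=1.64×2.152=3.529280; √(2b)=1.811077; u=(3.529280+8.651)/1.811077=6.725435, w=(3.529280−8.651)/1.811077=-2.827997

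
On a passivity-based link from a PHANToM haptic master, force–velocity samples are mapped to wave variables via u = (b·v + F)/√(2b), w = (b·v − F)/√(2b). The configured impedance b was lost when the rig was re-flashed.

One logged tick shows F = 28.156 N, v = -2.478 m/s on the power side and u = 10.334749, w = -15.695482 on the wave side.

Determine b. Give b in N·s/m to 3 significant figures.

b = 2.34 N·s/m

u + w = -5.360733;  u + w = √(2b)·v, so √(2b) = -5.360733/(-2.478) = 2.163331.
b = (√(2b))²/2 = 4.679999/2 = 2.339999.
(Check via u − w = 2F/√(2b): u − w = 26.030231, 2F/√(2b) = 26.030234.)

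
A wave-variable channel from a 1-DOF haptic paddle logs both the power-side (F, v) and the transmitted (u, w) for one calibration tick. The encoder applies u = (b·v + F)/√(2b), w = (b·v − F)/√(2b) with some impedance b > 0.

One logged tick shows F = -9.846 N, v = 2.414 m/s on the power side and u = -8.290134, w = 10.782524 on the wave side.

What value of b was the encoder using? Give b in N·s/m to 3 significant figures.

u + w = 2.492390;  u + w = √(2b)·v, so √(2b) = 2.492390/2.414 = 1.032473.
b = (√(2b))²/2 = 1.066001/2 = 0.533000.
(Check via u − w = 2F/√(2b): u − w = -19.072658, 2F/√(2b) = -19.072652.)

b = 0.533 N·s/m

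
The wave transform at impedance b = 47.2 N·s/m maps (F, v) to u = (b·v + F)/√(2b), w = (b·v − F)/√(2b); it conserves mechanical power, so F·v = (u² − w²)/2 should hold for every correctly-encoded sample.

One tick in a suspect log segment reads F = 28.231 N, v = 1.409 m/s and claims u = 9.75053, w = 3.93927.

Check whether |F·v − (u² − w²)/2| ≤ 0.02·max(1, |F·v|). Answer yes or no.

yes

F·v = 28.231×1.409 = 39.77748 W.
(u² − w²)/2 = (95.07284 − 15.51785)/2 = 39.77749 W.
|Δ| = 0.00001;  2% of max(1, |F·v|) = 0.79555.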